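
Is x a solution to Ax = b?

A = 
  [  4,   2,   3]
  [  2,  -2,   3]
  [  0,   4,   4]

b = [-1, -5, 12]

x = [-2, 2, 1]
Yes

Ax = [-1, -5, 12] = b ✓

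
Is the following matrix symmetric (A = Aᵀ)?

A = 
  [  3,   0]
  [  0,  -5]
Yes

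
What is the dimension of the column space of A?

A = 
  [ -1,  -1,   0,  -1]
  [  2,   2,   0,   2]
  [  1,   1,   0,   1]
dim(Col(A)) = 1

Row reduce:
R2 → R2 + (2)·R1
R3 → R3 + (1)·R1
REF = 
  [ -1,  -1,   0,  -1]
  [  0,   0,   0,   0]
  [  0,   0,   0,   0]
Pivot columns: 1 → 1 pivot.
dim(Col(A)) = number of pivot columns = 1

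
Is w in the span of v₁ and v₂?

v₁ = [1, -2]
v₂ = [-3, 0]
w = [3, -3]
Yes

Form the augmented matrix and row-reduce:
[v₁|v₂|w] = 
  [  1,  -3,   3]
  [ -2,   0,  -3]
R2 → R2 + (2)·R1
REF = 
  [  1,  -3,   3]
  [  0,  -6,   3]

No row of the form [0 0 | nonzero], so the system is consistent. Back-substitution gives c₁ = 3/2, c₂ = -1/2: w = (3/2)·v₁ + (-1/2)·v₂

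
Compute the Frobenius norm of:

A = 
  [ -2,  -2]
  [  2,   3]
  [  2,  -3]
||A||_F = 5.831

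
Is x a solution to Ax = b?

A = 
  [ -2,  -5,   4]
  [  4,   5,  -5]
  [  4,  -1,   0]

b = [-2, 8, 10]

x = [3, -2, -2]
No

Ax = [-4, 12, 14] ≠ b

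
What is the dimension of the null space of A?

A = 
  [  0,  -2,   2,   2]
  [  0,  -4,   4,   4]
nullity(A) = 3

Row reduce:
R2 → R2 - (2)·R1
REF = 
  [  0,  -2,   2,   2]
  [  0,   0,   0,   0]
Pivot columns: 2 → 1 pivot.
rank(A) = 1, so nullity(A) = 4 - 1 = 3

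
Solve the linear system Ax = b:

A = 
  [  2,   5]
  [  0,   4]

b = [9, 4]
x = [2, 1]

Row reduce the augmented matrix [A|b]:
(already in echelon form)
REF = 
  [  2,   5,   9]
  [  0,   4,   4]

Back-substitution:
x₂ = 4 / 4 = 1
x₁ = (9 - (5)(1)) / 2 = 2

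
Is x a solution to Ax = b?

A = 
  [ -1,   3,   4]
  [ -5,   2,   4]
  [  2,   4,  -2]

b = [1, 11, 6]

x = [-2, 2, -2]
No

Ax = [0, 6, 8] ≠ b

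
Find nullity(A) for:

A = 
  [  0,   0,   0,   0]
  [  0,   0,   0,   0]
nullity(A) = 4

Row reduce:
(no row operations needed)
REF = 
  [  0,   0,   0,   0]
  [  0,   0,   0,   0]
Pivot columns: none → 0 pivots.
rank(A) = 0, so nullity(A) = 4 - 0 = 4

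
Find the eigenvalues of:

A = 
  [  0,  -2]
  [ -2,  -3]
λ = 1, -4

tr(A) = -3, det(A) = -4
Characteristic polynomial: λ² - tr(A)λ + det(A) = λ² + 3λ - 4
λ² + 3λ - 4 = (λ + 4)(λ - 1)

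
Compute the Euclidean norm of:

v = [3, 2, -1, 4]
5.477

||v||₂ = √((3)² + (2)² + (-1)² + (4)²) = √30 = 5.477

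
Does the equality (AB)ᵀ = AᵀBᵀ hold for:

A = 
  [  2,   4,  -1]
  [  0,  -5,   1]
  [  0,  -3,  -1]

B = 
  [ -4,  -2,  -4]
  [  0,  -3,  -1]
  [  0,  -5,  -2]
No

(AB)ᵀ = 
  [ -8,   0,   0]
  [-11,  10,  14]
  [-10,   3,   5]

AᵀBᵀ = 
  [ -8,   0,   0]
  [  6,  18,  31]
  [  6,  -2,  -3]

The two matrices differ, so (AB)ᵀ ≠ AᵀBᵀ in general. The correct identity is (AB)ᵀ = BᵀAᵀ.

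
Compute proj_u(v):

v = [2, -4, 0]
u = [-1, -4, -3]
proj_u(v) = [-7/13, -28/13, -21/13]

v·u = (2)(-1) + (-4)(-4) + (0)(-3) = 14
u·u = (-1)² + (-4)² + (-3)² = 26
proj_u(v) = (v·u / u·u) × u = (14/26) × u = (7/13) × u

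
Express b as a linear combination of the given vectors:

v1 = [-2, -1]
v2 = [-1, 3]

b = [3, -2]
c1 = -1, c2 = -1

b = -1·v1 + -1·v2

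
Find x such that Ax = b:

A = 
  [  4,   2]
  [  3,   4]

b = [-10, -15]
x = [-1, -3]

Row reduce the augmented matrix [A|b]:
R2 → R2 - (3/4)·R1
REF = 
  [    4,     2,   -10]
  [    0,   5/2, -15/2]

Back-substitution:
x₂ = (-15/2) / (5/2) = -3
x₁ = (-10 - (2)(-3)) / 4 = -1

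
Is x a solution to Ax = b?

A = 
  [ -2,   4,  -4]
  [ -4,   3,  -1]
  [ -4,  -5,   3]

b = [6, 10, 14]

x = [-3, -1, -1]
Yes

Ax = [6, 10, 14] = b ✓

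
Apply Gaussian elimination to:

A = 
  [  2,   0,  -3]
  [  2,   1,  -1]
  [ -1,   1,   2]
Row operations:
R2 → R2 - (1)·R1
R3 → R3 + (1/2)·R1
R3 → R3 - (1)·R2

Resulting echelon form:
REF = 
  [   2,    0,   -3]
  [   0,    1,    2]
  [   0,    0, -3/2]

Rank = 3 (number of non-zero pivot rows).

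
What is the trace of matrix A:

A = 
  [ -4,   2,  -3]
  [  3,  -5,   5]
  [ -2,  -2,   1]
-8

tr(A) = -4 + -5 + 1 = -8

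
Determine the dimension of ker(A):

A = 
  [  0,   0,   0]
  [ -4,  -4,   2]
nullity(A) = 2

Row reduce:
Swap R1 ↔ R2
REF = 
  [ -4,  -4,   2]
  [  0,   0,   0]
Pivot columns: 1 → 1 pivot.
rank(A) = 1, so nullity(A) = 3 - 1 = 2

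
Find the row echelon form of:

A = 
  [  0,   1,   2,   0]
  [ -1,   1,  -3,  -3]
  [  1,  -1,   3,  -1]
Row operations:
Swap R1 ↔ R2
R3 → R3 + (1)·R1

Resulting echelon form:
REF = 
  [ -1,   1,  -3,  -3]
  [  0,   1,   2,   0]
  [  0,   0,   0,  -4]

Rank = 3 (number of non-zero pivot rows).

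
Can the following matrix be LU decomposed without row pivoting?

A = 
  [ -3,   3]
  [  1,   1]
Yes.
A[1,1] = -3 ≠ 0, so Gaussian elimination proceeds without a row swap: multiplier ℓ₂₁ = (1)/(-3) = -1/3, and U[2,2] = 1 - (-1/3)(3) = 2.
L = 
  [   1,    0]
  [-1/3,    1]
U = 
  [ -3,   3]
  [  0,   2]
Check row 2 of LU: [(-1/3)(-3), (-1/3)(3) + 2] = [1, 1] = row 2 of A ✓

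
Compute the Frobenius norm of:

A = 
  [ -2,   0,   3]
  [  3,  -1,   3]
||A||_F = 5.657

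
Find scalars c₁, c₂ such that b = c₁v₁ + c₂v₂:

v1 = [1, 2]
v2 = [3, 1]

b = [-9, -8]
c1 = -3, c2 = -2

b = -3·v1 + -2·v2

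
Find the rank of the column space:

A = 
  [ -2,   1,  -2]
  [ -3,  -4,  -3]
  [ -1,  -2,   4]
dim(Col(A)) = 3

Row reduce:
R2 → R2 - (3/2)·R1
R3 → R3 - (1/2)·R1
R3 → R3 - (5/11)·R2
REF = 
  [   -2,     1,    -2]
  [    0, -11/2,     0]
  [    0,     0,     5]
Pivot columns: 1, 2, 3 → 3 pivots.
dim(Col(A)) = number of pivot columns = 3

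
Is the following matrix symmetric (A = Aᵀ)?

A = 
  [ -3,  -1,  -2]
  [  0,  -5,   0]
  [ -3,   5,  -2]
No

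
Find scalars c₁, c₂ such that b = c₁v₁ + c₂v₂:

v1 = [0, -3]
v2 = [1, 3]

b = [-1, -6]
c1 = 1, c2 = -1

b = 1·v1 + -1·v2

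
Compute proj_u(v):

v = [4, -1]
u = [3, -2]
proj_u(v) = [42/13, -28/13]

v·u = (4)(3) + (-1)(-2) = 14
u·u = (3)² + (-2)² = 13
proj_u(v) = (v·u / u·u) × u = (14/13) × u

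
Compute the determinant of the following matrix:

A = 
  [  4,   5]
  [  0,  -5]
For a 2×2 matrix, det = ad - bc = (4)(-5) - (5)(0) = -20

det(A) = -20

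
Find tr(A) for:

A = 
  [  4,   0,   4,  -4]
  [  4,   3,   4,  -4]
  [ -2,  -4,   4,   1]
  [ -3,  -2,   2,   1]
12

tr(A) = 4 + 3 + 4 + 1 = 12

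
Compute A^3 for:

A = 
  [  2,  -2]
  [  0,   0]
A² = A·A:
A²[1,1] = (2)(2) + (-2)(0) = 4
A²[1,2] = (2)(-2) + (-2)(0) = -4
A²[2,1] = (0)(2) + (0)(0) = 0
A²[2,2] = (0)(-2) + (0)(0) = 0
A² = 
  [  4,  -4]
  [  0,   0]

A^3 = A^2·A:
A^3[1,1] = (4)(2) + (-4)(0) = 8
A^3[1,2] = (4)(-2) + (-4)(0) = -8
A^3[2,1] = (0)(2) + (0)(0) = 0
A^3[2,2] = (0)(-2) + (0)(0) = 0
A^3 = 
  [  8,  -8]
  [  0,   0]

Therefore
A^3 = 
  [  8,  -8]
  [  0,   0]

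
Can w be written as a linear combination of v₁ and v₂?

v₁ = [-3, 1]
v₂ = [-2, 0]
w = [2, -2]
Yes

Form the augmented matrix and row-reduce:
[v₁|v₂|w] = 
  [ -3,  -2,   2]
  [  1,   0,  -2]
R2 → R2 + (1/3)·R1
REF = 
  [  -3,   -2,    2]
  [   0, -2/3, -4/3]

No row of the form [0 0 | nonzero], so the system is consistent. Back-substitution gives c₁ = -2, c₂ = 2: w = (-2)·v₁ + (2)·v₂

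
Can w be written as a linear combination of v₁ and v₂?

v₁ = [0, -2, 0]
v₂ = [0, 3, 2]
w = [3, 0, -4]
No

Form the augmented matrix and row-reduce:
[v₁|v₂|w] = 
  [  0,   0,   3]
  [ -2,   3,   0]
  [  0,   2,  -4]
Swap R1 ↔ R2
Swap R2 ↔ R3
REF = 
  [ -2,   3,   0]
  [  0,   2,  -4]
  [  0,   0,   3]

Row 3 reads [0 0 | 3], i.e. 0 = 3, so the system is inconsistent and w ∉ span{v₁, v₂}.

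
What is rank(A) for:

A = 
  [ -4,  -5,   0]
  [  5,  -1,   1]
rank(A) = 2

Row reduce:
R2 → R2 + (5/4)·R1
REF = 
  [   -4,    -5,     0]
  [    0, -29/4,     1]
Pivot columns: 1, 2 → 2 pivots.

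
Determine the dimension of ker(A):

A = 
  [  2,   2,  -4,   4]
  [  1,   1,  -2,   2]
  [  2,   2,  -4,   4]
nullity(A) = 3

Row reduce:
R2 → R2 - (1/2)·R1
R3 → R3 - (1)·R1
REF = 
  [  2,   2,  -4,   4]
  [  0,   0,   0,   0]
  [  0,   0,   0,   0]
Pivot columns: 1 → 1 pivot.
rank(A) = 1, so nullity(A) = 4 - 1 = 3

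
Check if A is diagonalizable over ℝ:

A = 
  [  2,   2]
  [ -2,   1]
No

tr(A) = 3, det(A) = 6
Characteristic polynomial: λ² - tr(A)λ + det(A) = λ² - 3λ + 6
λ² - 3λ + 6 = 0  ⇒  λ = (3 ± √((-3)² - 4·(6)))/2 = (3 ± √(-15))/2
  = (3 + i√15)/2,  (3 - i√15)/2
Eigenvalues: (3 + i√15)/2, (3 - i√15)/2  (≈ 1.5 + 1.936i, 1.5 - 1.936i)
Has complex eigenvalues (not diagonalizable over ℝ).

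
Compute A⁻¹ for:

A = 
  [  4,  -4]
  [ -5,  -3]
det(A) = (4)(-3) - (-4)(-5) = -32
For a 2×2 matrix, A⁻¹ = (1/det(A)) · [[d, -b], [-c, a]]
    = (-1/32) · [[-3, 4], [5, 4]]

A⁻¹ = 
  [ 3/32,  -1/8]
  [-5/32,  -1/8]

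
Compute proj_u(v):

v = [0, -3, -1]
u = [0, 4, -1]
v·u = (0)(0) + (-3)(4) + (-1)(-1) = -11
u·u = (0)² + (4)² + (-1)² = 17
proj_u(v) = (v·u / u·u) × u = (-11/17) × u

proj_u(v) = [0, -44/17, 11/17]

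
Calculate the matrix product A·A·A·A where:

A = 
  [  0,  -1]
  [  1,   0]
A^4 = 
  [  1,   0]
  [  0,   1]

A² = A·A:
A²[1,1] = (0)(0) + (-1)(1) = -1
A²[1,2] = (0)(-1) + (-1)(0) = 0
A²[2,1] = (1)(0) + (0)(1) = 0
A²[2,2] = (1)(-1) + (0)(0) = -1
A² = 
  [ -1,   0]
  [  0,  -1]

A^3 = A^2·A:
A^3[1,1] = (-1)(0) + (0)(1) = 0
A^3[1,2] = (-1)(-1) + (0)(0) = 1
A^3[2,1] = (0)(0) + (-1)(1) = -1
A^3[2,2] = (0)(-1) + (-1)(0) = 0
A^3 = 
  [  0,   1]
  [ -1,   0]

A^4 = A^3·A:
A^4[1,1] = (0)(0) + (1)(1) = 1
A^4[1,2] = (0)(-1) + (1)(0) = 0
A^4[2,1] = (-1)(0) + (0)(1) = 0
A^4[2,2] = (-1)(-1) + (0)(0) = 1
A^4 = 
  [  1,   0]
  [  0,   1]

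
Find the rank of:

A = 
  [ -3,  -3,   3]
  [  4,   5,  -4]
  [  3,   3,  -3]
Row reduce:
R2 → R2 + (4/3)·R1
R3 → R3 + (1)·R1
REF = 
  [ -3,  -3,   3]
  [  0,   1,   0]
  [  0,   0,   0]
Pivot columns: 1, 2 → 2 pivots.

rank(A) = 2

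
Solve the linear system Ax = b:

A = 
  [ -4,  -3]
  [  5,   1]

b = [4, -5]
Row reduce the augmented matrix [A|b]:
R2 → R2 + (5/4)·R1
REF = 
  [   -4,    -3,     4]
  [    0, -11/4,     0]

Back-substitution:
x₂ = 0 / (-11/4) = 0
x₁ = (4 - (-3)(0)) / (-4) = -1

x = [-1, 0]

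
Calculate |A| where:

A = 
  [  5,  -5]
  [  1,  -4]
For a 2×2 matrix, det = ad - bc = (5)(-4) - (-5)(1) = -15

det(A) = -15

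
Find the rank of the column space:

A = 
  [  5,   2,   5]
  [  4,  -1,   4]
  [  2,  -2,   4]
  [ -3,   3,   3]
Row reduce:
R2 → R2 - (4/5)·R1
R3 → R3 - (2/5)·R1
R4 → R4 + (3/5)·R1
R3 → R3 - (14/13)·R2
R4 → R4 + (21/13)·R2
R4 → R4 - (3)·R3
REF = 
  [    5,     2,     5]
  [    0, -13/5,     0]
  [    0,     0,     2]
  [    0,     0,     0]
Pivot columns: 1, 2, 3 → 3 pivots.
dim(Col(A)) = number of pivot columns = 3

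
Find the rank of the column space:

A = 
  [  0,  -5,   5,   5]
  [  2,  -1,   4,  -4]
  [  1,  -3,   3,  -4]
Row reduce:
Swap R1 ↔ R2
R3 → R3 - (1/2)·R1
R3 → R3 - (1/2)·R2
REF = 
  [   2,   -1,    4,   -4]
  [   0,   -5,    5,    5]
  [   0,    0, -3/2, -9/2]
Pivot columns: 1, 2, 3 → 3 pivots.
dim(Col(A)) = number of pivot columns = 3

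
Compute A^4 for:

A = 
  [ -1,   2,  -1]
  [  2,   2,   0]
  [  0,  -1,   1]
A^4 = 
  [ 31,  39,  -6]
  [ 30,  76, -18]
  [-18, -33,   7]

A² = A·A:
A²[1,1] = (-1)(-1) + (2)(2) + (-1)(0) = 5
A²[1,2] = (-1)(2) + (2)(2) + (-1)(-1) = 3
A²[1,3] = (-1)(-1) + (2)(0) + (-1)(1) = 0
A²[2,1] = (2)(-1) + (2)(2) + (0)(0) = 2
A²[2,2] = (2)(2) + (2)(2) + (0)(-1) = 8
A²[2,3] = (2)(-1) + (2)(0) + (0)(1) = -2
A²[3,1] = (0)(-1) + (-1)(2) + (1)(0) = -2
A²[3,2] = (0)(2) + (-1)(2) + (1)(-1) = -3
A²[3,3] = (0)(-1) + (-1)(0) + (1)(1) = 1
A² = 
  [  5,   3,   0]
  [  2,   8,  -2]
  [ -2,  -3,   1]

A^3 = A^2·A:
A^3[1,1] = (5)(-1) + (3)(2) + (0)(0) = 1
A^3[1,2] = (5)(2) + (3)(2) + (0)(-1) = 16
A^3[1,3] = (5)(-1) + (3)(0) + (0)(1) = -5
A^3[2,1] = (2)(-1) + (8)(2) + (-2)(0) = 14
A^3[2,2] = (2)(2) + (8)(2) + (-2)(-1) = 22
A^3[2,3] = (2)(-1) + (8)(0) + (-2)(1) = -4
A^3[3,1] = (-2)(-1) + (-3)(2) + (1)(0) = -4
A^3[3,2] = (-2)(2) + (-3)(2) + (1)(-1) = -11
A^3[3,3] = (-2)(-1) + (-3)(0) + (1)(1) = 3
A^3 = 
  [  1,  16,  -5]
  [ 14,  22,  -4]
  [ -4, -11,   3]

A^4 = A^3·A:
A^4[1,1] = (1)(-1) + (16)(2) + (-5)(0) = 31
A^4[1,2] = (1)(2) + (16)(2) + (-5)(-1) = 39
A^4[1,3] = (1)(-1) + (16)(0) + (-5)(1) = -6
A^4[2,1] = (14)(-1) + (22)(2) + (-4)(0) = 30
A^4[2,2] = (14)(2) + (22)(2) + (-4)(-1) = 76
A^4[2,3] = (14)(-1) + (22)(0) + (-4)(1) = -18
A^4[3,1] = (-4)(-1) + (-11)(2) + (3)(0) = -18
A^4[3,2] = (-4)(2) + (-11)(2) + (3)(-1) = -33
A^4[3,3] = (-4)(-1) + (-11)(0) + (3)(1) = 7
A^4 = 
  [ 31,  39,  -6]
  [ 30,  76, -18]
  [-18, -33,   7]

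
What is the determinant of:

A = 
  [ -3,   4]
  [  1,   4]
-16

For a 2×2 matrix, det = ad - bc = (-3)(4) - (4)(1) = -16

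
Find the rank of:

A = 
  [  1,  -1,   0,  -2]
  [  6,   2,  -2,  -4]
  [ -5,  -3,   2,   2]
Row reduce:
R2 → R2 - (6)·R1
R3 → R3 + (5)·R1
R3 → R3 + (1)·R2
REF = 
  [  1,  -1,   0,  -2]
  [  0,   8,  -2,   8]
  [  0,   0,   0,   0]
Pivot columns: 1, 2 → 2 pivots.

rank(A) = 2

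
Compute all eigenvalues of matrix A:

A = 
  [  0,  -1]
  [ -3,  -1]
tr(A) = -1, det(A) = -3
Characteristic polynomial: λ² - tr(A)λ + det(A) = λ² + λ - 3
λ² + λ - 3 = 0  ⇒  λ = (-1 ± √((1)² - 4·(-3)))/2 = (-1 ± √(13))/2
  = (-1 + √13)/2,  (-1 - √13)/2

λ = (-1 + √13)/2, (-1 - √13)/2  (≈ 1.303, -2.303)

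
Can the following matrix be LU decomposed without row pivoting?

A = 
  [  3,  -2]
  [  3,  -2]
Yes.
A[1,1] = 3 ≠ 0, so Gaussian elimination proceeds without a row swap: multiplier ℓ₂₁ = (3)/(3) = 1, and U[2,2] = -2 - (1)(-2) = 0.
L = 
  [  1,   0]
  [  1,   1]
U = 
  [  3,  -2]
  [  0,   0]
Check row 2 of LU: [(1)(3), (1)(-2) + 0] = [3, -2] = row 2 of A ✓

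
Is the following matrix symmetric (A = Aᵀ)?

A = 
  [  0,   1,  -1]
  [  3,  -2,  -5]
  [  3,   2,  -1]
No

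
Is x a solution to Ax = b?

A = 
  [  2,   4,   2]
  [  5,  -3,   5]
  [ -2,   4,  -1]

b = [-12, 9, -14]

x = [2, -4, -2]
No

Ax = [-16, 12, -18] ≠ b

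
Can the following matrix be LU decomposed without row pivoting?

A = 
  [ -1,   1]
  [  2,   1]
Yes.
A[1,1] = -1 ≠ 0, so Gaussian elimination proceeds without a row swap: multiplier ℓ₂₁ = (2)/(-1) = -2, and U[2,2] = 1 - (-2)(1) = 3.
L = 
  [  1,   0]
  [ -2,   1]
U = 
  [ -1,   1]
  [  0,   3]
Check row 2 of LU: [(-2)(-1), (-2)(1) + 3] = [2, 1] = row 2 of A ✓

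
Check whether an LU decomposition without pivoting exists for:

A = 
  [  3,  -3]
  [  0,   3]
Yes.
A[1,1] = 3 ≠ 0, so Gaussian elimination proceeds without a row swap: multiplier ℓ₂₁ = (0)/(3) = 0, and U[2,2] = 3 - (0)(-3) = 3.
L = 
  [  1,   0]
  [  0,   1]
U = 
  [  3,  -3]
  [  0,   3]
Check row 2 of LU: [(0)(3), (0)(-3) + 3] = [0, 3] = row 2 of A ✓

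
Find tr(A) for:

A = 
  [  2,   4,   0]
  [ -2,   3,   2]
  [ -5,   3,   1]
6

tr(A) = 2 + 3 + 1 = 6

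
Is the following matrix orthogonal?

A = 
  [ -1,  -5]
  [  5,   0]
No

AᵀA = 
  [ 26,   5]
  [  5,  25]
≠ I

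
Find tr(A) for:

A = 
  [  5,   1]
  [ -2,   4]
9

tr(A) = 5 + 4 = 9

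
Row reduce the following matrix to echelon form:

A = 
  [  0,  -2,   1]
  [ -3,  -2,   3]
Row operations:
Swap R1 ↔ R2

Resulting echelon form:
REF = 
  [ -3,  -2,   3]
  [  0,  -2,   1]

Rank = 2 (number of non-zero pivot rows).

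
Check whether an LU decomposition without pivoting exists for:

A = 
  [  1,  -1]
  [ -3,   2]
Yes.
A[1,1] = 1 ≠ 0, so Gaussian elimination proceeds without a row swap: multiplier ℓ₂₁ = (-3)/(1) = -3, and U[2,2] = 2 - (-3)(-1) = -1.
L = 
  [  1,   0]
  [ -3,   1]
U = 
  [  1,  -1]
  [  0,  -1]
Check row 2 of LU: [(-3)(1), (-3)(-1) + (-1)] = [-3, 2] = row 2 of A ✓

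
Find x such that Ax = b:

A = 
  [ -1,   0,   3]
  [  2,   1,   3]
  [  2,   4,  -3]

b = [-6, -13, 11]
Row reduce the augmented matrix [A|b]:
R2 → R2 + (2)·R1
R3 → R3 + (2)·R1
R3 → R3 - (4)·R2
REF = 
  [ -1,   0,   3,  -6]
  [  0,   1,   9, -25]
  [  0,   0, -33,  99]

Back-substitution:
x₃ = 99 / (-33) = -3
x₂ = (-25 - (9)(-3)) / 1 = 2
x₁ = (-6 - (0)(2) - (3)(-3)) / (-1) = -3

x = [-3, 2, -3]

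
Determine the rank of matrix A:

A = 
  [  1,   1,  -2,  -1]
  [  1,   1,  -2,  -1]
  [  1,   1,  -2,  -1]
rank(A) = 1

Row reduce:
R2 → R2 - (1)·R1
R3 → R3 - (1)·R1
REF = 
  [  1,   1,  -2,  -1]
  [  0,   0,   0,   0]
  [  0,   0,   0,   0]
Pivot columns: 1 → 1 pivot.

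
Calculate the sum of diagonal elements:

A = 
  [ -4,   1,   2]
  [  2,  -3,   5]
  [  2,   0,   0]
-7

tr(A) = -4 + -3 + 0 = -7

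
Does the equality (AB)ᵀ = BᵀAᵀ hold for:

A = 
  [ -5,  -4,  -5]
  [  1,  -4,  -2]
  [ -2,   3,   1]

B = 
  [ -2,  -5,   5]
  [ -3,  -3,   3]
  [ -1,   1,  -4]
Yes

(AB)ᵀ = 
  [ 27,  12,  -6]
  [ 32,   5,   2]
  [-17,   1,  -5]

BᵀAᵀ = 
  [ 27,  12,  -6]
  [ 32,   5,   2]
  [-17,   1,  -5]

Both sides are equal — this is the standard identity (AB)ᵀ = BᵀAᵀ, which holds for all A, B.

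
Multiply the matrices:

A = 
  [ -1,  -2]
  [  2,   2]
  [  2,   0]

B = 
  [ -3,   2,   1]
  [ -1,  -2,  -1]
AB = 
  [  5,   2,   1]
  [ -8,   0,   0]
  [ -6,   4,   2]

A is 3×2 and B is 2×3, so AB is 3×3. Each entry is (row of A)·(column of B):
AB[1,1] = (-1)(-3) + (-2)(-1) = 5
AB[1,2] = (-1)(2) + (-2)(-2) = 2
AB[1,3] = (-1)(1) + (-2)(-1) = 1
AB[2,1] = (2)(-3) + (2)(-1) = -8
AB[2,2] = (2)(2) + (2)(-2) = 0
AB[2,3] = (2)(1) + (2)(-1) = 0
AB[3,1] = (2)(-3) + (0)(-1) = -6
AB[3,2] = (2)(2) + (0)(-2) = 4
AB[3,3] = (2)(1) + (0)(-1) = 2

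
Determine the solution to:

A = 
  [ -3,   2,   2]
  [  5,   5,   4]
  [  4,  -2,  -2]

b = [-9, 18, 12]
x = [3, 3, -3]

Row reduce the augmented matrix [A|b]:
R2 → R2 + (5/3)·R1
R3 → R3 + (4/3)·R1
R3 → R3 - (2/25)·R2
REF = 
  [   -3,     2,     2,    -9]
  [    0,  25/3,  22/3,     3]
  [    0,     0,  2/25, -6/25]

Back-substitution:
x₃ = (-6/25) / (2/25) = -3
x₂ = (3 - (22/3)(-3)) / (25/3) = 3
x₁ = (-9 - (2)(3) - (2)(-3)) / (-3) = 3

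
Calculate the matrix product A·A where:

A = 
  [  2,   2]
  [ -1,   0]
A² = A·A:
A²[1,1] = (2)(2) + (2)(-1) = 2
A²[1,2] = (2)(2) + (2)(0) = 4
A²[2,1] = (-1)(2) + (0)(-1) = -2
A²[2,2] = (-1)(2) + (0)(0) = -2
A² = 
  [  2,   4]
  [ -2,  -2]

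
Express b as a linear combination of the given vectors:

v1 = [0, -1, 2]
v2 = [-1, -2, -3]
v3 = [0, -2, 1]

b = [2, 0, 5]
c1 = -2, c2 = -2, c3 = 3

b = -2·v1 + -2·v2 + 3·v3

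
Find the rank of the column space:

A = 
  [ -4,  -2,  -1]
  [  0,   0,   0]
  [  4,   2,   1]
dim(Col(A)) = 1

Row reduce:
R3 → R3 + (1)·R1
REF = 
  [ -4,  -2,  -1]
  [  0,   0,   0]
  [  0,   0,   0]
Pivot columns: 1 → 1 pivot.
dim(Col(A)) = number of pivot columns = 1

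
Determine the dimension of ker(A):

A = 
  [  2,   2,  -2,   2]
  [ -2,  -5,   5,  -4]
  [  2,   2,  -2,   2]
nullity(A) = 2

Row reduce:
R2 → R2 + (1)·R1
R3 → R3 - (1)·R1
REF = 
  [  2,   2,  -2,   2]
  [  0,  -3,   3,  -2]
  [  0,   0,   0,   0]
Pivot columns: 1, 2 → 2 pivots.
rank(A) = 2, so nullity(A) = 4 - 2 = 2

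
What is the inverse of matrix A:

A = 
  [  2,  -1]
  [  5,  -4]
det(A) = (2)(-4) - (-1)(5) = -3
For a 2×2 matrix, A⁻¹ = (1/det(A)) · [[d, -b], [-c, a]]
    = (-1/3) · [[-4, 1], [-5, 2]]

A⁻¹ = 
  [ 4/3, -1/3]
  [ 5/3, -2/3]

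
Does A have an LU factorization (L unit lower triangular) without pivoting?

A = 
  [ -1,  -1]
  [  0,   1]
Yes.
A[1,1] = -1 ≠ 0, so Gaussian elimination proceeds without a row swap: multiplier ℓ₂₁ = (0)/(-1) = 0, and U[2,2] = 1 - (0)(-1) = 1.
L = 
  [  1,   0]
  [  0,   1]
U = 
  [ -1,  -1]
  [  0,   1]
Check row 2 of LU: [(0)(-1), (0)(-1) + 1] = [0, 1] = row 2 of A ✓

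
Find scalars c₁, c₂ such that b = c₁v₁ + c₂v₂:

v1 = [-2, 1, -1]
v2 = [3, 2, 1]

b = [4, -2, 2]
c1 = -2, c2 = 0

b = -2·v1 + 0·v2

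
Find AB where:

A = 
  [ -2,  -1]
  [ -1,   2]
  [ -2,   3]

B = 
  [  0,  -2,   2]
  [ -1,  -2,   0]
AB = 
  [  1,   6,  -4]
  [ -2,  -2,  -2]
  [ -3,  -2,  -4]

A is 3×2 and B is 2×3, so AB is 3×3. Each entry is (row of A)·(column of B):
AB[1,1] = (-2)(0) + (-1)(-1) = 1
AB[1,2] = (-2)(-2) + (-1)(-2) = 6
AB[1,3] = (-2)(2) + (-1)(0) = -4
AB[2,1] = (-1)(0) + (2)(-1) = -2
AB[2,2] = (-1)(-2) + (2)(-2) = -2
AB[2,3] = (-1)(2) + (2)(0) = -2
AB[3,1] = (-2)(0) + (3)(-1) = -3
AB[3,2] = (-2)(-2) + (3)(-2) = -2
AB[3,3] = (-2)(2) + (3)(0) = -4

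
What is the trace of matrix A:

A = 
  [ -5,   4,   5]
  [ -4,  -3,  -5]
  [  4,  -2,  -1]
-9

tr(A) = -5 + -3 + -1 = -9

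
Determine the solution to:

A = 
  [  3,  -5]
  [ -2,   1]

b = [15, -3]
x = [0, -3]

Row reduce the augmented matrix [A|b]:
R2 → R2 + (2/3)·R1
REF = 
  [   3,   -5,   15]
  [   0, -7/3,    7]

Back-substitution:
x₂ = 7 / (-7/3) = -3
x₁ = (15 - (-5)(-3)) / 3 = 0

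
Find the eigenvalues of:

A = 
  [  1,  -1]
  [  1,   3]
λ = 2, 2

tr(A) = 4, det(A) = 4
Characteristic polynomial: λ² - tr(A)λ + det(A) = λ² - 4λ + 4
λ² - 4λ + 4 = (λ - 2)²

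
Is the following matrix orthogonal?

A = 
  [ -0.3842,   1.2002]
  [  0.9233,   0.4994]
No

AᵀA = 
  [  1.0001,   0]
  [  0,   1.6899]
≠ I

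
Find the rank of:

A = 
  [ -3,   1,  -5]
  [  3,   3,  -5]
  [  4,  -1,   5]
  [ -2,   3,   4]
Row reduce:
R2 → R2 + (1)·R1
R3 → R3 + (4/3)·R1
R4 → R4 - (2/3)·R1
R3 → R3 - (1/12)·R2
R4 → R4 - (7/12)·R2
R4 → R4 + (79/5)·R3
REF = 
  [  -3,    1,   -5]
  [   0,    4,  -10]
  [   0,    0, -5/6]
  [   0,    0,    0]
Pivot columns: 1, 2, 3 → 3 pivots.

rank(A) = 3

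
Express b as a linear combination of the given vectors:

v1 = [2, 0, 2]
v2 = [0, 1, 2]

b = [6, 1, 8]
c1 = 3, c2 = 1

b = 3·v1 + 1·v2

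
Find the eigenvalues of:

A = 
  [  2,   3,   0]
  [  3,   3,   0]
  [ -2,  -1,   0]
Characteristic polynomial: det(λI - A) = λ³ - 5λ² - 3λ
The constant term is 0, so λ = 0 is a root: p(λ) = λ(λ² - 5λ - 3)
λ² - 5λ - 3 = 0  ⇒  λ = (5 ± √((-5)² - 4·(-3)))/2 = (5 ± √(37))/2
  = (5 + √37)/2,  (5 - √37)/2

λ = 0, (5 + √37)/2, (5 - √37)/2  (≈ 0, 5.541, -0.5414)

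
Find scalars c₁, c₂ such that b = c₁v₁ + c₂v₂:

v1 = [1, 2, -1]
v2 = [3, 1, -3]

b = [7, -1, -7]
c1 = -2, c2 = 3

b = -2·v1 + 3·v2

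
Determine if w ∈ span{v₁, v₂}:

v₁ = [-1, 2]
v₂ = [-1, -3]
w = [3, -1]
Yes

Form the augmented matrix and row-reduce:
[v₁|v₂|w] = 
  [ -1,  -1,   3]
  [  2,  -3,  -1]
R2 → R2 + (2)·R1
REF = 
  [ -1,  -1,   3]
  [  0,  -5,   5]

No row of the form [0 0 | nonzero], so the system is consistent. Back-substitution gives c₁ = -2, c₂ = -1: w = (-2)·v₁ + (-1)·v₂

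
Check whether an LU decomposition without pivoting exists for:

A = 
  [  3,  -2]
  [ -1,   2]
Yes.
A[1,1] = 3 ≠ 0, so Gaussian elimination proceeds without a row swap: multiplier ℓ₂₁ = (-1)/(3) = -1/3, and U[2,2] = 2 - (-1/3)(-2) = 4/3.
L = 
  [   1,    0]
  [-1/3,    1]
U = 
  [  3,  -2]
  [  0, 4/3]
Check row 2 of LU: [(-1/3)(3), (-1/3)(-2) + (4/3)] = [-1, 2] = row 2 of A ✓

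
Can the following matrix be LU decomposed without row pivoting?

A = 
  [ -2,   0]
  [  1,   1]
Yes.
A[1,1] = -2 ≠ 0, so Gaussian elimination proceeds without a row swap: multiplier ℓ₂₁ = (1)/(-2) = -1/2, and U[2,2] = 1 - (-1/2)(0) = 1.
L = 
  [   1,    0]
  [-1/2,    1]
U = 
  [ -2,   0]
  [  0,   1]
Check row 2 of LU: [(-1/2)(-2), (-1/2)(0) + 1] = [1, 1] = row 2 of A ✓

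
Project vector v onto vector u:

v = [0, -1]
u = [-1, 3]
v·u = (0)(-1) + (-1)(3) = -3
u·u = (-1)² + (3)² = 10
proj_u(v) = (v·u / u·u) × u = (-3/10) × u

proj_u(v) = [3/10, -9/10]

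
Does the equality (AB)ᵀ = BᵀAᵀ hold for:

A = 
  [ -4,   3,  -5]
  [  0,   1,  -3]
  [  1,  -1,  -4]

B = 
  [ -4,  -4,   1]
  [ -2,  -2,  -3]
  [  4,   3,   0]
Yes

(AB)ᵀ = 
  [-10, -14, -18]
  [ -5, -11, -14]
  [-13,  -3,   4]

BᵀAᵀ = 
  [-10, -14, -18]
  [ -5, -11, -14]
  [-13,  -3,   4]

Both sides are equal — this is the standard identity (AB)ᵀ = BᵀAᵀ, which holds for all A, B.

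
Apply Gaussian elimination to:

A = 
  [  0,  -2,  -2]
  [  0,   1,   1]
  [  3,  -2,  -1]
Row operations:
Swap R1 ↔ R3
R3 → R3 + (2)·R2

Resulting echelon form:
REF = 
  [  3,  -2,  -1]
  [  0,   1,   1]
  [  0,   0,   0]

Rank = 2 (number of non-zero pivot rows).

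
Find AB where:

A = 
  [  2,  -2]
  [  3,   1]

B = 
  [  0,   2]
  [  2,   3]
AB = 
  [ -4,  -2]
  [  2,   9]

A is 2×2 and B is 2×2, so AB is 2×2. Each entry is (row of A)·(column of B):
AB[1,1] = (2)(0) + (-2)(2) = -4
AB[1,2] = (2)(2) + (-2)(3) = -2
AB[2,1] = (3)(0) + (1)(2) = 2
AB[2,2] = (3)(2) + (1)(3) = 9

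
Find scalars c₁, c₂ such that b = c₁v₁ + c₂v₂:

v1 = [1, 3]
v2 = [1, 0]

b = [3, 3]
c1 = 1, c2 = 2

b = 1·v1 + 2·v2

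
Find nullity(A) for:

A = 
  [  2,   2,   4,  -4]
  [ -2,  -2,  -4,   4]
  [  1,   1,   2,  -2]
nullity(A) = 3

Row reduce:
R2 → R2 + (1)·R1
R3 → R3 - (1/2)·R1
REF = 
  [  2,   2,   4,  -4]
  [  0,   0,   0,   0]
  [  0,   0,   0,   0]
Pivot columns: 1 → 1 pivot.
rank(A) = 1, so nullity(A) = 4 - 1 = 3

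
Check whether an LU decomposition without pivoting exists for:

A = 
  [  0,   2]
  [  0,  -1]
Yes.
The first column is zero, so A is already upper triangular: L = I, U = A.
L = 
  [  1,   0]
  [  0,   1]
U = 
  [  0,   2]
  [  0,  -1]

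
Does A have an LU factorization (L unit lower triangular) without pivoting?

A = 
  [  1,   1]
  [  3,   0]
Yes.
A[1,1] = 1 ≠ 0, so Gaussian elimination proceeds without a row swap: multiplier ℓ₂₁ = (3)/(1) = 3, and U[2,2] = 0 - (3)(1) = -3.
L = 
  [  1,   0]
  [  3,   1]
U = 
  [  1,   1]
  [  0,  -3]
Check row 2 of LU: [(3)(1), (3)(1) + (-3)] = [3, 0] = row 2 of A ✓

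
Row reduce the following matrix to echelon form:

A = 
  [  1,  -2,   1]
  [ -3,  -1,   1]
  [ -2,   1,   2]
Row operations:
R2 → R2 + (3)·R1
R3 → R3 + (2)·R1
R3 → R3 - (3/7)·R2

Resulting echelon form:
REF = 
  [   1,   -2,    1]
  [   0,   -7,    4]
  [   0,    0, 16/7]

Rank = 3 (number of non-zero pivot rows).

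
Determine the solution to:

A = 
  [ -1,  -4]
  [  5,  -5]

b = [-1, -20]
Row reduce the augmented matrix [A|b]:
R2 → R2 + (5)·R1
REF = 
  [ -1,  -4,  -1]
  [  0, -25, -25]

Back-substitution:
x₂ = (-25) / (-25) = 1
x₁ = (-1 - (-4)(1)) / (-1) = -3

x = [-3, 1]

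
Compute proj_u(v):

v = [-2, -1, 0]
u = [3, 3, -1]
proj_u(v) = [-27/19, -27/19, 9/19]

v·u = (-2)(3) + (-1)(3) + (0)(-1) = -9
u·u = (3)² + (3)² + (-1)² = 19
proj_u(v) = (v·u / u·u) × u = (-9/19) × u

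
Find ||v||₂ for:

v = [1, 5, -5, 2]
7.416

||v||₂ = √((1)² + (5)² + (-5)² + (2)²) = √55 = 7.416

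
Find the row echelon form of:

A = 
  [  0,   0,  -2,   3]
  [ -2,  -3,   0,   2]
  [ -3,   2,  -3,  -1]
Row operations:
Swap R1 ↔ R2
R3 → R3 - (3/2)·R1
Swap R2 ↔ R3

Resulting echelon form:
REF = 
  [  -2,   -3,    0,    2]
  [   0, 13/2,   -3,   -4]
  [   0,    0,   -2,    3]

Rank = 3 (number of non-zero pivot rows).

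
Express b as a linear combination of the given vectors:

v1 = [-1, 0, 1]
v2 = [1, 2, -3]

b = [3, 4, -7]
c1 = -1, c2 = 2

b = -1·v1 + 2·v2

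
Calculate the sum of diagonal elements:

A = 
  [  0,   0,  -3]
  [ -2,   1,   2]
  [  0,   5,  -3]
-2

tr(A) = 0 + 1 + -3 = -2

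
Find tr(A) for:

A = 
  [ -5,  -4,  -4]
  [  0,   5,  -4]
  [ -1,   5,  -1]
-1

tr(A) = -5 + 5 + -1 = -1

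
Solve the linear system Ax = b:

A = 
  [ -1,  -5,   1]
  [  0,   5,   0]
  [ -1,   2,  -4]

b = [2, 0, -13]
x = [1, 0, 3]

Row reduce the augmented matrix [A|b]:
R3 → R3 - (1)·R1
R3 → R3 - (7/5)·R2
REF = 
  [ -1,  -5,   1,   2]
  [  0,   5,   0,   0]
  [  0,   0,  -5, -15]

Back-substitution:
x₃ = (-15) / (-5) = 3
x₂ = (0 - (0)(3)) / 5 = 0
x₁ = (2 - (-5)(0) - (1)(3)) / (-1) = 1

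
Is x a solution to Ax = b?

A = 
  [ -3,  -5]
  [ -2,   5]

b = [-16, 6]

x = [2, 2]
Yes

Ax = [-16, 6] = b ✓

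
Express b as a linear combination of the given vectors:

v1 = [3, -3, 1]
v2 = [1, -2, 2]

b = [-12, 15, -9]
c1 = -3, c2 = -3

b = -3·v1 + -3·v2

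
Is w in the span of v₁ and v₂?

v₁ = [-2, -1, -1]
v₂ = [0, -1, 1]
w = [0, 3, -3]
Yes

Form the augmented matrix and row-reduce:
[v₁|v₂|w] = 
  [ -2,   0,   0]
  [ -1,  -1,   3]
  [ -1,   1,  -3]
R2 → R2 - (1/2)·R1
R3 → R3 - (1/2)·R1
R3 → R3 + (1)·R2
REF = 
  [ -2,   0,   0]
  [  0,  -1,   3]
  [  0,   0,   0]

No row of the form [0 0 | nonzero], so the system is consistent. Back-substitution gives c₁ = 0, c₂ = -3: w = (0)·v₁ + (-3)·v₂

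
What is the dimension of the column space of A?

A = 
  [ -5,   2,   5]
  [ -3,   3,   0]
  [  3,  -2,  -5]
dim(Col(A)) = 3

Row reduce:
R2 → R2 - (3/5)·R1
R3 → R3 + (3/5)·R1
R3 → R3 + (4/9)·R2
REF = 
  [   -5,     2,     5]
  [    0,   9/5,    -3]
  [    0,     0, -10/3]
Pivot columns: 1, 2, 3 → 3 pivots.
dim(Col(A)) = number of pivot columns = 3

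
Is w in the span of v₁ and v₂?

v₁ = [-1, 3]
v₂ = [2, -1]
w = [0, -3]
Yes

Form the augmented matrix and row-reduce:
[v₁|v₂|w] = 
  [ -1,   2,   0]
  [  3,  -1,  -3]
R2 → R2 + (3)·R1
REF = 
  [ -1,   2,   0]
  [  0,   5,  -3]

No row of the form [0 0 | nonzero], so the system is consistent. Back-substitution gives c₁ = -6/5, c₂ = -3/5: w = (-6/5)·v₁ + (-3/5)·v₂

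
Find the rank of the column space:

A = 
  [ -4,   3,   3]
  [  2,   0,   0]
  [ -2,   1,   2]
dim(Col(A)) = 3

Row reduce:
R2 → R2 + (1/2)·R1
R3 → R3 - (1/2)·R1
R3 → R3 + (1/3)·R2
REF = 
  [ -4,   3,   3]
  [  0, 3/2, 3/2]
  [  0,   0,   1]
Pivot columns: 1, 2, 3 → 3 pivots.
dim(Col(A)) = number of pivot columns = 3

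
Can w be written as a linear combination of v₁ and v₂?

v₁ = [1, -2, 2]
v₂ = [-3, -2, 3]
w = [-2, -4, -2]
No

Form the augmented matrix and row-reduce:
[v₁|v₂|w] = 
  [  1,  -3,  -2]
  [ -2,  -2,  -4]
  [  2,   3,  -2]
R2 → R2 + (2)·R1
R3 → R3 - (2)·R1
R3 → R3 + (9/8)·R2
REF = 
  [  1,  -3,  -2]
  [  0,  -8,  -8]
  [  0,   0,  -7]

Row 3 reads [0 0 | -7], i.e. 0 = -7, so the system is inconsistent and w ∉ span{v₁, v₂}.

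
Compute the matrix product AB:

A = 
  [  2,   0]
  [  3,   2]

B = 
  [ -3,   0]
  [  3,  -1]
AB = 
  [ -6,   0]
  [ -3,  -2]

A is 2×2 and B is 2×2, so AB is 2×2. Each entry is (row of A)·(column of B):
AB[1,1] = (2)(-3) + (0)(3) = -6
AB[1,2] = (2)(0) + (0)(-1) = 0
AB[2,1] = (3)(-3) + (2)(3) = -3
AB[2,2] = (3)(0) + (2)(-1) = -2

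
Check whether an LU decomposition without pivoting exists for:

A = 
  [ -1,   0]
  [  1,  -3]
Yes.
A[1,1] = -1 ≠ 0, so Gaussian elimination proceeds without a row swap: multiplier ℓ₂₁ = (1)/(-1) = -1, and U[2,2] = -3 - (-1)(0) = -3.
L = 
  [  1,   0]
  [ -1,   1]
U = 
  [ -1,   0]
  [  0,  -3]
Check row 2 of LU: [(-1)(-1), (-1)(0) + (-3)] = [1, -3] = row 2 of A ✓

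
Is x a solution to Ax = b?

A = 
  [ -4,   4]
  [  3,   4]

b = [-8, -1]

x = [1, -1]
Yes

Ax = [-8, -1] = b ✓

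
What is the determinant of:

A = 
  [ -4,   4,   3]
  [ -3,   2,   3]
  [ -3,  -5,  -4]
-49

Cofactor expansion along row 1:
det(A) = (-4)·((2)(-4) - (3)(-5)) - (4)·((-3)(-4) - (3)(-3)) + (3)·((-3)(-5) - (2)(-3))
  = (-4)(7) - (4)(21) + (3)(21)
  = -49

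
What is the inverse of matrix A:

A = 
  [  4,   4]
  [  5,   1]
det(A) = (4)(1) - (4)(5) = -16
For a 2×2 matrix, A⁻¹ = (1/det(A)) · [[d, -b], [-c, a]]
    = (-1/16) · [[1, -4], [-5, 4]]

A⁻¹ = 
  [-1/16,   1/4]
  [ 5/16,  -1/4]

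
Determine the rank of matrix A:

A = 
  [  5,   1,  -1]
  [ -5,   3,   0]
rank(A) = 2

Row reduce:
R2 → R2 + (1)·R1
REF = 
  [  5,   1,  -1]
  [  0,   4,  -1]
Pivot columns: 1, 2 → 2 pivots.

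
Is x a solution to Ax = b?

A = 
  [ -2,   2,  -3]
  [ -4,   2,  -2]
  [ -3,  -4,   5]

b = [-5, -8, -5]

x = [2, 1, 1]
Yes

Ax = [-5, -8, -5] = b ✓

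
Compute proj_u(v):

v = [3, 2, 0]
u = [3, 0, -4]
v·u = (3)(3) + (2)(0) + (0)(-4) = 9
u·u = (3)² + (0)² + (-4)² = 25
proj_u(v) = (v·u / u·u) × u = (9/25) × u

proj_u(v) = [27/25, 0, -36/25]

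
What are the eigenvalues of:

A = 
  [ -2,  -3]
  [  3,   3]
tr(A) = 1, det(A) = 3
Characteristic polynomial: λ² - tr(A)λ + det(A) = λ² - λ + 3
λ² - λ + 3 = 0  ⇒  λ = (1 ± √((-1)² - 4·(3)))/2 = (1 ± √(-11))/2
  = (1 + i√11)/2,  (1 - i√11)/2

λ = (1 + i√11)/2, (1 - i√11)/2  (≈ 0.5 + 1.658i, 0.5 - 1.658i)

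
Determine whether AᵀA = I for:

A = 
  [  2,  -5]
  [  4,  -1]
No

AᵀA = 
  [ 20, -14]
  [-14,  26]
≠ I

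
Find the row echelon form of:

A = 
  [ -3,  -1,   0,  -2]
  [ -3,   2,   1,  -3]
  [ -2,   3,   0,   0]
Row operations:
R2 → R2 - (1)·R1
R3 → R3 - (2/3)·R1
R3 → R3 - (11/9)·R2

Resulting echelon form:
REF = 
  [   -3,    -1,     0,    -2]
  [    0,     3,     1,    -1]
  [    0,     0, -11/9,  23/9]

Rank = 3 (number of non-zero pivot rows).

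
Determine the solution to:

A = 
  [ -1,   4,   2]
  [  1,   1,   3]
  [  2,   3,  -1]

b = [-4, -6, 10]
Row reduce the augmented matrix [A|b]:
R2 → R2 + (1)·R1
R3 → R3 + (2)·R1
R3 → R3 - (11/5)·R2
REF = 
  [ -1,   4,   2,  -4]
  [  0,   5,   5, -10]
  [  0,   0,  -8,  24]

Back-substitution:
x₃ = 24 / (-8) = -3
x₂ = (-10 - (5)(-3)) / 5 = 1
x₁ = (-4 - (4)(1) - (2)(-3)) / (-1) = 2

x = [2, 1, -3]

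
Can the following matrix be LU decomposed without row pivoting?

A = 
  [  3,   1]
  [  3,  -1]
Yes.
A[1,1] = 3 ≠ 0, so Gaussian elimination proceeds without a row swap: multiplier ℓ₂₁ = (3)/(3) = 1, and U[2,2] = -1 - (1)(1) = -2.
L = 
  [  1,   0]
  [  1,   1]
U = 
  [  3,   1]
  [  0,  -2]
Check row 2 of LU: [(1)(3), (1)(1) + (-2)] = [3, -1] = row 2 of A ✓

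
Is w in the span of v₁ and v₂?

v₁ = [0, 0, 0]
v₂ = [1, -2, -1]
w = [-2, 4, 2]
Yes

Form the augmented matrix and row-reduce:
[v₁|v₂|w] = 
  [  0,   1,  -2]
  [  0,  -2,   4]
  [  0,  -1,   2]
R2 → R2 + (2)·R1
R3 → R3 + (1)·R1
REF = 
  [  0,   1,  -2]
  [  0,   0,   0]
  [  0,   0,   0]

No row of the form [0 0 | nonzero], so the system is consistent. Back-substitution gives c₁ = 0, c₂ = -2: w = (0)·v₁ + (-2)·v₂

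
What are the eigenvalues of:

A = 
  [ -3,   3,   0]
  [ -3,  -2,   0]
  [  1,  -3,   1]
λ = 1, (-5 + i√35)/2, (-5 - i√35)/2  (≈ 1, -2.5 + 2.958i, -2.5 - 2.958i)

Characteristic polynomial: det(λI - A) = λ³ + 4λ² + 10λ - 15
Testing integer divisors of the constant term: p(1) = 0, so (λ - 1) is a factor:
p(λ) = (λ - 1)(λ² + 5λ + 15)
λ² + 5λ + 15 = 0  ⇒  λ = (-5 ± √((5)² - 4·(15)))/2 = (-5 ± √(-35))/2
  = (-5 + i√35)/2,  (-5 - i√35)/2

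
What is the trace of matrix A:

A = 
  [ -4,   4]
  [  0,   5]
1

tr(A) = -4 + 5 = 1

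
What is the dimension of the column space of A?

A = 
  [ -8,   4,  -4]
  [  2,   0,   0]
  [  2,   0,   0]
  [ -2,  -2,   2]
Row reduce:
R2 → R2 + (1/4)·R1
R3 → R3 + (1/4)·R1
R4 → R4 - (1/4)·R1
R3 → R3 - (1)·R2
R4 → R4 + (3)·R2
REF = 
  [ -8,   4,  -4]
  [  0,   1,  -1]
  [  0,   0,   0]
  [  0,   0,   0]
Pivot columns: 1, 2 → 2 pivots.
dim(Col(A)) = number of pivot columns = 2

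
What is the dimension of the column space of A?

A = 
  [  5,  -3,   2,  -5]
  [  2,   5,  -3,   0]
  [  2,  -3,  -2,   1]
Row reduce:
R2 → R2 - (2/5)·R1
R3 → R3 - (2/5)·R1
R3 → R3 + (9/31)·R2
REF = 
  [      5,      -3,       2,      -5]
  [      0,    31/5,   -19/5,       2]
  [      0,       0, -121/31,  111/31]
Pivot columns: 1, 2, 3 → 3 pivots.
dim(Col(A)) = number of pivot columns = 3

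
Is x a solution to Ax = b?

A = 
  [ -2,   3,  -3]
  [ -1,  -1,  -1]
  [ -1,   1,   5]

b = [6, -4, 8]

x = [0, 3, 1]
Yes

Ax = [6, -4, 8] = b ✓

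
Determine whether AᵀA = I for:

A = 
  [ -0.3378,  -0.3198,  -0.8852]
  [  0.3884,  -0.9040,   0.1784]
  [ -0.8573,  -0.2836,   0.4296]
Yes

AᵀA = 
  [  0.9999,   0,   0]
  [  0,   0.9999,   0]
  [  0,   0,   1]
≈ I (equal to I up to the 4-dp rounding of the entries)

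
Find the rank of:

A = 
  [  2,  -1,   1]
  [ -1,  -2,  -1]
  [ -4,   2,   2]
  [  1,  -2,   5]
Row reduce:
R2 → R2 + (1/2)·R1
R3 → R3 + (2)·R1
R4 → R4 - (1/2)·R1
R4 → R4 - (3/5)·R2
R4 → R4 - (6/5)·R3
REF = 
  [   2,   -1,    1]
  [   0, -5/2, -1/2]
  [   0,    0,    4]
  [   0,    0,    0]
Pivot columns: 1, 2, 3 → 3 pivots.

rank(A) = 3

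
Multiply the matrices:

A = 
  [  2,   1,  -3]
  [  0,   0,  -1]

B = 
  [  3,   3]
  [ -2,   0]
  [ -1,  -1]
A is 2×3 and B is 3×2, so AB is 2×2. Each entry is (row of A)·(column of B):
AB[1,1] = (2)(3) + (1)(-2) + (-3)(-1) = 7
AB[1,2] = (2)(3) + (1)(0) + (-3)(-1) = 9
AB[2,1] = (0)(3) + (0)(-2) + (-1)(-1) = 1
AB[2,2] = (0)(3) + (0)(0) + (-1)(-1) = 1

AB = 
  [  7,   9]
  [  1,   1]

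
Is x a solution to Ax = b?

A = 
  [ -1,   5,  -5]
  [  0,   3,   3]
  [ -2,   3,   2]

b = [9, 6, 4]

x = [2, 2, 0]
No

Ax = [8, 6, 2] ≠ b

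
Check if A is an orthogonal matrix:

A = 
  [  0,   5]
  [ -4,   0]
No

AᵀA = 
  [ 16,   0]
  [  0,  25]
≠ I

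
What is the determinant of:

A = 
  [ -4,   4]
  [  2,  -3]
For a 2×2 matrix, det = ad - bc = (-4)(-3) - (4)(2) = 4

det(A) = 4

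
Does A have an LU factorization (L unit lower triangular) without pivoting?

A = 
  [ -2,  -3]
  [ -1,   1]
Yes.
A[1,1] = -2 ≠ 0, so Gaussian elimination proceeds without a row swap: multiplier ℓ₂₁ = (-1)/(-2) = 1/2, and U[2,2] = 1 - (1/2)(-3) = 5/2.
L = 
  [  1,   0]
  [1/2,   1]
U = 
  [ -2,  -3]
  [  0, 5/2]
Check row 2 of LU: [(1/2)(-2), (1/2)(-3) + (5/2)] = [-1, 1] = row 2 of A ✓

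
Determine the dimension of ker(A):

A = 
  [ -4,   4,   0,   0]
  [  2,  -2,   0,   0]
nullity(A) = 3

Row reduce:
R2 → R2 + (1/2)·R1
REF = 
  [ -4,   4,   0,   0]
  [  0,   0,   0,   0]
Pivot columns: 1 → 1 pivot.
rank(A) = 1, so nullity(A) = 4 - 1 = 3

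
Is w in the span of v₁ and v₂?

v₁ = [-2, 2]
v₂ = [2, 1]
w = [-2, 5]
Yes

Form the augmented matrix and row-reduce:
[v₁|v₂|w] = 
  [ -2,   2,  -2]
  [  2,   1,   5]
R2 → R2 + (1)·R1
REF = 
  [ -2,   2,  -2]
  [  0,   3,   3]

No row of the form [0 0 | nonzero], so the system is consistent. Back-substitution gives c₁ = 2, c₂ = 1: w = (2)·v₁ + (1)·v₂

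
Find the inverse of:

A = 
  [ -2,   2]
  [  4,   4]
det(A) = (-2)(4) - (2)(4) = -16
For a 2×2 matrix, A⁻¹ = (1/det(A)) · [[d, -b], [-c, a]]
    = (-1/16) · [[4, -2], [-4, -2]]

A⁻¹ = 
  [-1/4,  1/8]
  [ 1/4,  1/8]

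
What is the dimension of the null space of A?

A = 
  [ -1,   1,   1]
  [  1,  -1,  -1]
nullity(A) = 2

Row reduce:
R2 → R2 + (1)·R1
REF = 
  [ -1,   1,   1]
  [  0,   0,   0]
Pivot columns: 1 → 1 pivot.
rank(A) = 1, so nullity(A) = 3 - 1 = 2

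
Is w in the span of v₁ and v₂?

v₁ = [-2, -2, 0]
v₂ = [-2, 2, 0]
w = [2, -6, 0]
Yes

Form the augmented matrix and row-reduce:
[v₁|v₂|w] = 
  [ -2,  -2,   2]
  [ -2,   2,  -6]
  [  0,   0,   0]
R2 → R2 - (1)·R1
REF = 
  [ -2,  -2,   2]
  [  0,   4,  -8]
  [  0,   0,   0]

No row of the form [0 0 | nonzero], so the system is consistent. Back-substitution gives c₁ = 1, c₂ = -2: w = (1)·v₁ + (-2)·v₂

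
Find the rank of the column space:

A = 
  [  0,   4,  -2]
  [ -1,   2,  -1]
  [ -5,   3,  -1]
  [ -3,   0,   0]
dim(Col(A)) = 3

Row reduce:
Swap R1 ↔ R2
R3 → R3 - (5)·R1
R4 → R4 - (3)·R1
R3 → R3 + (7/4)·R2
R4 → R4 + (3/2)·R2
REF = 
  [ -1,   2,  -1]
  [  0,   4,  -2]
  [  0,   0, 1/2]
  [  0,   0,   0]
Pivot columns: 1, 2, 3 → 3 pivots.
dim(Col(A)) = number of pivot columns = 3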